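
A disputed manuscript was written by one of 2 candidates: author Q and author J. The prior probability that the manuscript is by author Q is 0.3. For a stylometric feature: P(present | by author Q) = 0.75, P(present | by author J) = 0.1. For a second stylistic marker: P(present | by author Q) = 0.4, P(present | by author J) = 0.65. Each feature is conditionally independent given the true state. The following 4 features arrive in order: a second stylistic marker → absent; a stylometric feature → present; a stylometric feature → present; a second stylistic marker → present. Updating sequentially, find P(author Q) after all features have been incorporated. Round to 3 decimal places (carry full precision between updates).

0.962

After a second stylistic marker='absent': P(author Q) = 0.6·0.3000 / (0.6·0.3000 + 0.35·0.7000) ≈ 0.4235
After a stylometric feature='present': P(author Q) = 0.75·0.4235 / (0.75·0.4235 + 0.1·0.5765) ≈ 0.8464
After a stylometric feature='present': P(author Q) = 0.75·0.8464 / (0.75·0.8464 + 0.1·0.1536) ≈ 0.9764
After a second stylistic marker='present': P(author Q) = 0.4·0.9764 / (0.4·0.9764 + 0.65·0.0236) ≈ 0.9622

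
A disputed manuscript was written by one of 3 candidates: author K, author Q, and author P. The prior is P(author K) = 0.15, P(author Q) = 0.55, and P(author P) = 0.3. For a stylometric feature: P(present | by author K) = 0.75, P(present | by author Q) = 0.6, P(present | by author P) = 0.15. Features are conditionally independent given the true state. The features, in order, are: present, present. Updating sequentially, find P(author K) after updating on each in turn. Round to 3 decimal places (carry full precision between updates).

0.292

Each posterior becomes the prior for the next update.
After 'present': normaliser = 0.75·0.1500 + 0.6·0.5500 + 0.15·0.3000; P(author K) ≈ 0.2308, P(author Q) ≈ 0.6769, P(author P) ≈ 0.0923
After 'present': normaliser = 0.75·0.2308 + 0.6·0.6769 + 0.15·0.0923; P(author K) ≈ 0.2918, P(author Q) ≈ 0.6848, P(author P) ≈ 0.0233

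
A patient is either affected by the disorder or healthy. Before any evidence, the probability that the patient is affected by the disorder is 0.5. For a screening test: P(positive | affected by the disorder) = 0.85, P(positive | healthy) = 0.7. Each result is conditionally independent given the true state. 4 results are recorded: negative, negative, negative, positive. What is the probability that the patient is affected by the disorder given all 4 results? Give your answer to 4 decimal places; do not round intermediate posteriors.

After 'negative': P(affected) = 0.15·0.5000 / (0.15·0.5000 + 0.3·0.5000) ≈ 0.3333
After 'negative': P(affected) = 0.15·0.3333 / (0.15·0.3333 + 0.3·0.6667) ≈ 0.2000
After 'negative': P(affected) = 0.15·0.2000 / (0.15·0.2000 + 0.3·0.8000) ≈ 0.1111
After 'positive': P(affected) = 0.85·0.1111 / (0.85·0.1111 + 0.7·0.8889) ≈ 0.1318

0.1318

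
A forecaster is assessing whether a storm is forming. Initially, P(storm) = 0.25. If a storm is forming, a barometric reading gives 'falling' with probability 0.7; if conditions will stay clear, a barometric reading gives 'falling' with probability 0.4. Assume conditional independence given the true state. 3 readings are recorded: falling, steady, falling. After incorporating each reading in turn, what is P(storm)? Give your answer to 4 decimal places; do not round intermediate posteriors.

0.3379

After 'falling': P(storm) = 0.7·0.2500 / (0.7·0.2500 + 0.4·0.7500) ≈ 0.3684
After 'steady': P(storm) = 0.3·0.3684 / (0.3·0.3684 + 0.6·0.6316) ≈ 0.2258
After 'falling': P(storm) = 0.7·0.2258 / (0.7·0.2258 + 0.4·0.7742) ≈ 0.3379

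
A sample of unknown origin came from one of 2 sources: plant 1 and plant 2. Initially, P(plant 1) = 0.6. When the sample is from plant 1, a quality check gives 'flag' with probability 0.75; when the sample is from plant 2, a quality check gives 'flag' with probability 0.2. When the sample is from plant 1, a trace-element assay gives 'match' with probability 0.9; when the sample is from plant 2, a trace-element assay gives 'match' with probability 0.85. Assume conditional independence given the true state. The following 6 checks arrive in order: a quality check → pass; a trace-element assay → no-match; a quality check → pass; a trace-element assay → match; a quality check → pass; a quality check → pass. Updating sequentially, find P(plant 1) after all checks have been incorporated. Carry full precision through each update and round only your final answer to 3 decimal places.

0.010

After a quality check='pass': P(plant 1) = 0.25·0.6000 / (0.25·0.6000 + 0.8·0.4000) ≈ 0.3191
After a trace-element assay='no-match': P(plant 1) = 0.1·0.3191 / (0.1·0.3191 + 0.15·0.6809) ≈ 0.2381
After a quality check='pass': P(plant 1) = 0.25·0.2381 / (0.25·0.2381 + 0.8·0.7619) ≈ 0.0890
After a trace-element assay='match': P(plant 1) = 0.9·0.0890 / (0.9·0.0890 + 0.85·0.9110) ≈ 0.0937
After a quality check='pass': P(plant 1) = 0.25·0.0937 / (0.25·0.0937 + 0.8·0.9063) ≈ 0.0313
After a quality check='pass': P(plant 1) = 0.25·0.0313 / (0.25·0.0313 + 0.8·0.9687) ≈ 0.0100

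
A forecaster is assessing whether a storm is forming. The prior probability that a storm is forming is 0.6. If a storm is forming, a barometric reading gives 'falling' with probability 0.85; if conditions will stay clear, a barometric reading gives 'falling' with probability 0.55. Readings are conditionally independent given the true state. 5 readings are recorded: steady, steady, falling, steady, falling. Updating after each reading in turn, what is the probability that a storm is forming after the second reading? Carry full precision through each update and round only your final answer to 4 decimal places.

0.1429

After 'steady': P(storm) = 0.15·0.6000 / (0.15·0.6000 + 0.45·0.4000) ≈ 0.3333
After 'steady': P(storm) = 0.15·0.3333 / (0.15·0.3333 + 0.45·0.6667) ≈ 0.1429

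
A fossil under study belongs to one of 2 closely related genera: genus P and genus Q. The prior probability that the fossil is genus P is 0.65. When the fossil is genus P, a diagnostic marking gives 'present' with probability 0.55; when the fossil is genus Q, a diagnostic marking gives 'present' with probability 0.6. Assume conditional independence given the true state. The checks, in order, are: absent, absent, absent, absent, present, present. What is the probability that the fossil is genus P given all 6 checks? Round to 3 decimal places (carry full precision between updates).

Apply Bayes' rule sequentially, carrying P(genus P) forward.
After 'absent': P(genus P) = 0.45·0.6500 / (0.45·0.6500 + 0.4·0.3500) ≈ 0.6763
After 'absent': P(genus P) = 0.45·0.6763 / (0.45·0.6763 + 0.4·0.3237) ≈ 0.7015
After 'absent': P(genus P) = 0.45·0.7015 / (0.45·0.7015 + 0.4·0.2985) ≈ 0.7256
After 'absent': P(genus P) = 0.45·0.7256 / (0.45·0.7256 + 0.4·0.2744) ≈ 0.7484
After 'present': P(genus P) = 0.55·0.7484 / (0.55·0.7484 + 0.6·0.2516) ≈ 0.7317
After 'present': P(genus P) = 0.55·0.7317 / (0.55·0.7317 + 0.6·0.2683) ≈ 0.7143

0.714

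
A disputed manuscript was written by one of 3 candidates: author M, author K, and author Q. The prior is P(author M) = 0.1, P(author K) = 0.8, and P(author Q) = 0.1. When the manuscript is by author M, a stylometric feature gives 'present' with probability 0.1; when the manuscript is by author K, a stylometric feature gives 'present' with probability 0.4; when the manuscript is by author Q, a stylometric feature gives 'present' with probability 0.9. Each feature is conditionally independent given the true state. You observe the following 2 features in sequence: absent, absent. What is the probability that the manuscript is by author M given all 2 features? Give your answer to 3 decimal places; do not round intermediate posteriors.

After 'absent': normaliser = 0.9·0.1000 + 0.6·0.8000 + 0.1·0.1000; P(author M) ≈ 0.1552, P(author K) ≈ 0.8276, P(author Q) ≈ 0.0172
After 'absent': normaliser = 0.9·0.1552 + 0.6·0.8276 + 0.1·0.0172; P(author M) ≈ 0.2189, P(author K) ≈ 0.7784, P(author Q) ≈ 0.0027

0.219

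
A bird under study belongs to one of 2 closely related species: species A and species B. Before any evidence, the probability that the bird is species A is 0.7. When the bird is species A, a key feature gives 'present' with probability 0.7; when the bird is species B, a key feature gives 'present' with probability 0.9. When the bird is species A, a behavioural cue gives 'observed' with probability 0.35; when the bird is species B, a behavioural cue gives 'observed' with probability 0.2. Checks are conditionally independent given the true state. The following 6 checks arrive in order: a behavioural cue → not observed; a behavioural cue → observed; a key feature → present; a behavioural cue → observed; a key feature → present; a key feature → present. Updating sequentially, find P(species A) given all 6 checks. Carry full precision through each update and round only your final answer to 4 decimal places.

0.7320

Apply Bayes' rule sequentially, carrying P(species A) forward.
After a behavioural cue='not observed': P(species A) = 0.65·0.7000 / (0.65·0.7000 + 0.8·0.3000) ≈ 0.6547
After a behavioural cue='observed': P(species A) = 0.35·0.6547 / (0.35·0.6547 + 0.2·0.3453) ≈ 0.7684
After a key feature='present': P(species A) = 0.7·0.7684 / (0.7·0.7684 + 0.9·0.2316) ≈ 0.7207
After a behavioural cue='observed': P(species A) = 0.35·0.7207 / (0.35·0.7207 + 0.2·0.2793) ≈ 0.8187
After a key feature='present': P(species A) = 0.7·0.8187 / (0.7·0.8187 + 0.9·0.1813) ≈ 0.7784
After a key feature='present': P(species A) = 0.7·0.7784 / (0.7·0.7784 + 0.9·0.2216) ≈ 0.7320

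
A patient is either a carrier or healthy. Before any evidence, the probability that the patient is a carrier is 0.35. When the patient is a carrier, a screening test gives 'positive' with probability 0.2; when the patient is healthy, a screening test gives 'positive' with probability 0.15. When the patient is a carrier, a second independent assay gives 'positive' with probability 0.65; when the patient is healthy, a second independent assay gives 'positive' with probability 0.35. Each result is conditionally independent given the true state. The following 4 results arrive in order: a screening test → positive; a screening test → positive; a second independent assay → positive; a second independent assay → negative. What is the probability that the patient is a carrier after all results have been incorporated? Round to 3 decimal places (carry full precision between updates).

Apply Bayes' rule sequentially, carrying P(carrier) forward.
After a screening test='positive': P(carrier) = 0.2·0.3500 / (0.2·0.3500 + 0.15·0.6500) ≈ 0.4179
After a screening test='positive': P(carrier) = 0.2·0.4179 / (0.2·0.4179 + 0.15·0.5821) ≈ 0.4891
After a second independent assay='positive': P(carrier) = 0.65·0.4891 / (0.65·0.4891 + 0.35·0.5109) ≈ 0.6400
After a second independent assay='negative': P(carrier) = 0.35·0.6400 / (0.35·0.6400 + 0.65·0.3600) ≈ 0.4891

0.489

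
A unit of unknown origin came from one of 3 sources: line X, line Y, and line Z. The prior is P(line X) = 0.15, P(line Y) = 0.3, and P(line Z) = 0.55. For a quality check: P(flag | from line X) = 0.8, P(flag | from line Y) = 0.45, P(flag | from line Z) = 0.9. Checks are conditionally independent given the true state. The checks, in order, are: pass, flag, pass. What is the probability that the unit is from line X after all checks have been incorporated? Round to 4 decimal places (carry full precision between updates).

After 'pass': normaliser = 0.2·0.1500 + 0.55·0.3000 + 0.1·0.5500; P(line X) ≈ 0.1200, P(line Y) ≈ 0.6600, P(line Z) ≈ 0.2200
After 'flag': normaliser = 0.8·0.1200 + 0.45·0.6600 + 0.9·0.2200; P(line X) ≈ 0.1624, P(line Y) ≈ 0.5025, P(line Z) ≈ 0.3350
After 'pass': normaliser = 0.2·0.1624 + 0.55·0.5025 + 0.1·0.3350; P(line X) ≈ 0.0949, P(line Y) ≈ 0.8073, P(line Z) ≈ 0.0979

0.0949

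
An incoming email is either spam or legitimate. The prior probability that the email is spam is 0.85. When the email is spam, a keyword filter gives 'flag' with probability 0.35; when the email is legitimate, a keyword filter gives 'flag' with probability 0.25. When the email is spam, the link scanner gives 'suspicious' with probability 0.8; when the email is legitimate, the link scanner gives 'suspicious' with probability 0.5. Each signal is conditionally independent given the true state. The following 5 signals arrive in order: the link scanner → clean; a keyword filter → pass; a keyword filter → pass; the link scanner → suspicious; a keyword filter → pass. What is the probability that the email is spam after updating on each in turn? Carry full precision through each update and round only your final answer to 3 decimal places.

After the link scanner='clean': P(spam) = 0.2·0.8500 / (0.2·0.8500 + 0.5·0.1500) ≈ 0.6939
After a keyword filter='pass': P(spam) = 0.65·0.6939 / (0.65·0.6939 + 0.75·0.3061) ≈ 0.6627
After a keyword filter='pass': P(spam) = 0.65·0.6627 / (0.65·0.6627 + 0.75·0.3373) ≈ 0.6300
After the link scanner='suspicious': P(spam) = 0.8·0.6300 / (0.8·0.6300 + 0.5·0.3700) ≈ 0.7315
After a keyword filter='pass': P(spam) = 0.65·0.7315 / (0.65·0.7315 + 0.75·0.2685) ≈ 0.7025

0.702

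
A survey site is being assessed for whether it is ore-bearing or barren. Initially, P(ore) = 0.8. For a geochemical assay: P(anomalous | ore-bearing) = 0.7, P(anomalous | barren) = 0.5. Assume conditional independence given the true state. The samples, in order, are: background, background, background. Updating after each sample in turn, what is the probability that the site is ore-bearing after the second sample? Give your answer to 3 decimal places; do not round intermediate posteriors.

Apply Bayes' rule sequentially, carrying P(ore) forward.
After 'background': P(ore) = 0.3·0.8000 / (0.3·0.8000 + 0.5·0.2000) ≈ 0.7059
After 'background': P(ore) = 0.3·0.7059 / (0.3·0.7059 + 0.5·0.2941) ≈ 0.5902

0.590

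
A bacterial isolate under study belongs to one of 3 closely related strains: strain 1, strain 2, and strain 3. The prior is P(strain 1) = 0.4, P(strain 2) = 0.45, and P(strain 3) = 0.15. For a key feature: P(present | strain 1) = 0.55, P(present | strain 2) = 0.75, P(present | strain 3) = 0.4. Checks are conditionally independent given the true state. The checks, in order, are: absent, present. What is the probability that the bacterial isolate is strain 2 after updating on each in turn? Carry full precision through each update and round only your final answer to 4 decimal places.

Each posterior becomes the prior for the next update.
After 'absent': normaliser = 0.45·0.4000 + 0.25·0.4500 + 0.6·0.1500; P(strain 1) ≈ 0.4706, P(strain 2) ≈ 0.2941, P(strain 3) ≈ 0.2353
After 'present': normaliser = 0.55·0.4706 + 0.75·0.2941 + 0.4·0.2353; P(strain 1) ≈ 0.4513, P(strain 2) ≈ 0.3846, P(strain 3) ≈ 0.1641

0.3846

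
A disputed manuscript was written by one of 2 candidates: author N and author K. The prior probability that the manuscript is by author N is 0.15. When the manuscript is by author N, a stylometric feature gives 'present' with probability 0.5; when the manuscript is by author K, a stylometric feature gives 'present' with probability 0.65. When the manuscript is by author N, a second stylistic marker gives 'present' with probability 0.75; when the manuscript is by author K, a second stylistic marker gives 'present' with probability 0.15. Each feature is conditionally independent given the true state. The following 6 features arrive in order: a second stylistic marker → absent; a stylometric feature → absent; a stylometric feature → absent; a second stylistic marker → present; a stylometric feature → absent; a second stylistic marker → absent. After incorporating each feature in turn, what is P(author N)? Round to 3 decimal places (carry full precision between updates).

0.182

After a second stylistic marker='absent': P(author N) = 0.25·0.1500 / (0.25·0.1500 + 0.85·0.8500) ≈ 0.0493
After a stylometric feature='absent': P(author N) = 0.5·0.0493 / (0.5·0.0493 + 0.35·0.9507) ≈ 0.0690
After a stylometric feature='absent': P(author N) = 0.5·0.0690 / (0.5·0.0690 + 0.35·0.9310) ≈ 0.0958
After a second stylistic marker='present': P(author N) = 0.75·0.0958 / (0.75·0.0958 + 0.15·0.9042) ≈ 0.3462
After a stylometric feature='absent': P(author N) = 0.5·0.3462 / (0.5·0.3462 + 0.35·0.6538) ≈ 0.4307
After a second stylistic marker='absent': P(author N) = 0.25·0.4307 / (0.25·0.4307 + 0.85·0.5693) ≈ 0.1820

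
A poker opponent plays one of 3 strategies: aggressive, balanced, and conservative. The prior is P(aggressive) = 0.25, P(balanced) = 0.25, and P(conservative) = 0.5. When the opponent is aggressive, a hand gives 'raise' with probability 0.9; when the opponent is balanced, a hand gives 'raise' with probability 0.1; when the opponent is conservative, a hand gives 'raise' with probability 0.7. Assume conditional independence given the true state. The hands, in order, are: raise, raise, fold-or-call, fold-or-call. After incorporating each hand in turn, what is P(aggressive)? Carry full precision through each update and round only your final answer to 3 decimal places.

After 'raise': normaliser = 0.9·0.2500 + 0.1·0.2500 + 0.7·0.5000; P(aggressive) ≈ 0.3750, P(balanced) ≈ 0.0417, P(conservative) ≈ 0.5833
After 'raise': normaliser = 0.9·0.3750 + 0.1·0.0417 + 0.7·0.5833; P(aggressive) ≈ 0.4500, P(balanced) ≈ 0.0056, P(conservative) ≈ 0.5444
After 'fold-or-call': normaliser = 0.1·0.4500 + 0.9·0.0056 + 0.3·0.5444; P(aggressive) ≈ 0.2109, P(balanced) ≈ 0.0234, P(conservative) ≈ 0.7656
After 'fold-or-call': normaliser = 0.1·0.2109 + 0.9·0.0234 + 0.3·0.7656; P(aggressive) ≈ 0.0776, P(balanced) ≈ 0.0776, P(conservative) ≈ 0.8448

0.078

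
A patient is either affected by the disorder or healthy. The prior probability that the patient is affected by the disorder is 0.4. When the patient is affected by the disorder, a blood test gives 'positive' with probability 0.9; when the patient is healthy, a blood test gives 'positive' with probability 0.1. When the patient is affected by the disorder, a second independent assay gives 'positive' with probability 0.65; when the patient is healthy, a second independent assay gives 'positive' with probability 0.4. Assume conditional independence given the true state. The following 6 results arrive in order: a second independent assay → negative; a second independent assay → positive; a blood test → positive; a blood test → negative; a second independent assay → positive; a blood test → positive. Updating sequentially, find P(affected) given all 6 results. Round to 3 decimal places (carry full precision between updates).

After a second independent assay='negative': P(affected) = 0.35·0.4000 / (0.35·0.4000 + 0.6·0.6000) ≈ 0.2800
After a second independent assay='positive': P(affected) = 0.65·0.2800 / (0.65·0.2800 + 0.4·0.7200) ≈ 0.3872
After a blood test='positive': P(affected) = 0.9·0.3872 / (0.9·0.3872 + 0.1·0.6128) ≈ 0.8505
After a blood test='negative': P(affected) = 0.1·0.8505 / (0.1·0.8505 + 0.9·0.1495) ≈ 0.3872
After a second independent assay='positive': P(affected) = 0.65·0.3872 / (0.65·0.3872 + 0.4·0.6128) ≈ 0.5066
After a blood test='positive': P(affected) = 0.9·0.5066 / (0.9·0.5066 + 0.1·0.4934) ≈ 0.9024

0.902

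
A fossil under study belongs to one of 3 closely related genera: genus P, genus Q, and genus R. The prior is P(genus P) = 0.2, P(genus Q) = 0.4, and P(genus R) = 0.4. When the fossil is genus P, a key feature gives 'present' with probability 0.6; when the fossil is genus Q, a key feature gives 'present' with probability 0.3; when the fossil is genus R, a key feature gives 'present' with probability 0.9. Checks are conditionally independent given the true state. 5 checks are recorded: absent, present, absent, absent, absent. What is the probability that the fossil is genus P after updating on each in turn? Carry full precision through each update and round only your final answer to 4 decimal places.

After 'absent': normaliser = 0.4·0.2000 + 0.7·0.4000 + 0.1·0.4000; P(genus P) ≈ 0.2000, P(genus Q) ≈ 0.7000, P(genus R) ≈ 0.1000
After 'present': normaliser = 0.6·0.2000 + 0.3·0.7000 + 0.9·0.1000; P(genus P) ≈ 0.2857, P(genus Q) ≈ 0.5000, P(genus R) ≈ 0.2143
After 'absent': normaliser = 0.4·0.2857 + 0.7·0.5000 + 0.1·0.2143; P(genus P) ≈ 0.2353, P(genus Q) ≈ 0.7206, P(genus R) ≈ 0.0441
After 'absent': normaliser = 0.4·0.2353 + 0.7·0.7206 + 0.1·0.0441; P(genus P) ≈ 0.1561, P(genus Q) ≈ 0.8366, P(genus R) ≈ 0.0073
After 'absent': normaliser = 0.4·0.1561 + 0.7·0.8366 + 0.1·0.0073; P(genus P) ≈ 0.0962, P(genus Q) ≈ 0.9026, P(genus R) ≈ 0.0011

0.0962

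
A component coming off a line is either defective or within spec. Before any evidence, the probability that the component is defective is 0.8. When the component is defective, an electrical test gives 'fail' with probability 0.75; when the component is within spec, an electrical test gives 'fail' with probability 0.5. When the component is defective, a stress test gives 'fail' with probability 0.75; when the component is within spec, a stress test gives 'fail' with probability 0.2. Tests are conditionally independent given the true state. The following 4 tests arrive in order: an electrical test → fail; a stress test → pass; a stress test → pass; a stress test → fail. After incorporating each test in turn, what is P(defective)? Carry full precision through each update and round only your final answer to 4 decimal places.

After an electrical test='fail': P(defective) = 0.75·0.8000 / (0.75·0.8000 + 0.5·0.2000) ≈ 0.8571
After a stress test='pass': P(defective) = 0.25·0.8571 / (0.25·0.8571 + 0.8·0.1429) ≈ 0.6522
After a stress test='pass': P(defective) = 0.25·0.6522 / (0.25·0.6522 + 0.8·0.3478) ≈ 0.3695
After a stress test='fail': P(defective) = 0.75·0.3695 / (0.75·0.3695 + 0.2·0.6305) ≈ 0.6872

0.6872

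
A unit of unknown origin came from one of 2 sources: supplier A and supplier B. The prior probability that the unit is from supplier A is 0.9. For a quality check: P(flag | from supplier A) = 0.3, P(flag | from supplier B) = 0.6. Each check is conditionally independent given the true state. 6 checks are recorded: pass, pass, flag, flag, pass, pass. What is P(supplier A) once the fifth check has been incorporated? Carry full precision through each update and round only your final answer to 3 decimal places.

0.923

Apply Bayes' rule sequentially, carrying P(supplier A) forward.
After 'pass': P(supplier A) = 0.7·0.9000 / (0.7·0.9000 + 0.4·0.1000) ≈ 0.9403
After 'pass': P(supplier A) = 0.7·0.9403 / (0.7·0.9403 + 0.4·0.0597) ≈ 0.9650
After 'flag': P(supplier A) = 0.3·0.9650 / (0.3·0.9650 + 0.6·0.0350) ≈ 0.9323
After 'flag': P(supplier A) = 0.3·0.9323 / (0.3·0.9323 + 0.6·0.0677) ≈ 0.8733
After 'pass': P(supplier A) = 0.7·0.8733 / (0.7·0.8733 + 0.4·0.1267) ≈ 0.9234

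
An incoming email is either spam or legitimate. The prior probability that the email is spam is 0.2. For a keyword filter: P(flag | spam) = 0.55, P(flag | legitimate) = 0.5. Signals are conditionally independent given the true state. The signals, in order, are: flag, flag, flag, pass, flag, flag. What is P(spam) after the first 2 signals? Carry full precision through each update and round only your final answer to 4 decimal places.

After 'flag': P(spam) = 0.55·0.2000 / (0.55·0.2000 + 0.5·0.8000) ≈ 0.2157
After 'flag': P(spam) = 0.55·0.2157 / (0.55·0.2157 + 0.5·0.7843) ≈ 0.2322

0.2322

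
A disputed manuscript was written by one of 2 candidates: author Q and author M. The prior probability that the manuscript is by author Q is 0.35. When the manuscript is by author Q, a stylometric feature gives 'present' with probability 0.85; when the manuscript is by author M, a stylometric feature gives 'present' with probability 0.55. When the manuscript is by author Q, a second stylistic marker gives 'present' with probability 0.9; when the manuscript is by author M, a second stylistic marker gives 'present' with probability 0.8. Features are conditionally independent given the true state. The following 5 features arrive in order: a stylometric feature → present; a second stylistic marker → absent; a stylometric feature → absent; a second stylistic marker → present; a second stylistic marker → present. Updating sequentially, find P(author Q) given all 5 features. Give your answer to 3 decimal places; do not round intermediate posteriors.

0.149

Apply Bayes' rule sequentially, carrying P(author Q) forward.
After a stylometric feature='present': P(author Q) = 0.85·0.3500 / (0.85·0.3500 + 0.55·0.6500) ≈ 0.4542
After a second stylistic marker='absent': P(author Q) = 0.1·0.4542 / (0.1·0.4542 + 0.2·0.5458) ≈ 0.2938
After a stylometric feature='absent': P(author Q) = 0.15·0.2938 / (0.15·0.2938 + 0.45·0.7062) ≈ 0.1218
After a second stylistic marker='present': P(author Q) = 0.9·0.1218 / (0.9·0.1218 + 0.8·0.8782) ≈ 0.1350
After a second stylistic marker='present': P(author Q) = 0.9·0.1350 / (0.9·0.1350 + 0.8·0.8650) ≈ 0.1493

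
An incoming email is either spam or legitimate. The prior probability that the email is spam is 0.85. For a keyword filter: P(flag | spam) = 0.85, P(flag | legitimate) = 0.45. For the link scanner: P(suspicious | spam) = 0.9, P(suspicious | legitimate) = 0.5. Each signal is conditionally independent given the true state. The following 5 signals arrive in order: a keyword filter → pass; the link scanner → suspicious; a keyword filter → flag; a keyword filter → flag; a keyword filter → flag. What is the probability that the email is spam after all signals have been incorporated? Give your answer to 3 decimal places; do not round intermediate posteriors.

After a keyword filter='pass': P(spam) = 0.15·0.8500 / (0.15·0.8500 + 0.55·0.1500) ≈ 0.6071
After the link scanner='suspicious': P(spam) = 0.9·0.6071 / (0.9·0.6071 + 0.5·0.3929) ≈ 0.7356
After a keyword filter='flag': P(spam) = 0.85·0.7356 / (0.85·0.7356 + 0.45·0.2644) ≈ 0.8401
After a keyword filter='flag': P(spam) = 0.85·0.8401 / (0.85·0.8401 + 0.45·0.1599) ≈ 0.9085
After a keyword filter='flag': P(spam) = 0.85·0.9085 / (0.85·0.9085 + 0.45·0.0915) ≈ 0.9494

0.949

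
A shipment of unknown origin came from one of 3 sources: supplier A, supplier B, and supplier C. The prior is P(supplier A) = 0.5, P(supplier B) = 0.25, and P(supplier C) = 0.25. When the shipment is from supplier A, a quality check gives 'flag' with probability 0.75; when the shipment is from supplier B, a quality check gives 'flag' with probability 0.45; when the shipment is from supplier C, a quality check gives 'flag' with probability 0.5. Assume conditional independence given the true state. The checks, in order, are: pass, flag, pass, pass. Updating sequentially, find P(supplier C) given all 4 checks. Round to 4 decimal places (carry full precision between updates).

0.3887

After 'pass': normaliser = 0.25·0.5000 + 0.55·0.2500 + 0.5·0.2500; P(supplier A) ≈ 0.3226, P(supplier B) ≈ 0.3548, P(supplier C) ≈ 0.3226
After 'flag': normaliser = 0.75·0.3226 + 0.45·0.3548 + 0.5·0.3226; P(supplier A) ≈ 0.4298, P(supplier B) ≈ 0.2837, P(supplier C) ≈ 0.2865
After 'pass': normaliser = 0.25·0.4298 + 0.55·0.2837 + 0.5·0.2865; P(supplier A) ≈ 0.2642, P(supplier B) ≈ 0.3836, P(supplier C) ≈ 0.3522
After 'pass': normaliser = 0.25·0.2642 + 0.55·0.3836 + 0.5·0.3522; P(supplier A) ≈ 0.1457, P(supplier B) ≈ 0.4656, P(supplier C) ≈ 0.3887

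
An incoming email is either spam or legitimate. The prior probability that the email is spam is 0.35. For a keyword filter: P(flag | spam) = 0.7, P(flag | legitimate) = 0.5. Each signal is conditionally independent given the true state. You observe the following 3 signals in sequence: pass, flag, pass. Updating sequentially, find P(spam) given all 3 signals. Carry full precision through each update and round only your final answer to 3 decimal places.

0.213

After 'pass': P(spam) = 0.3·0.3500 / (0.3·0.3500 + 0.5·0.6500) ≈ 0.2442
After 'flag': P(spam) = 0.7·0.2442 / (0.7·0.2442 + 0.5·0.7558) ≈ 0.3114
After 'pass': P(spam) = 0.3·0.3114 / (0.3·0.3114 + 0.5·0.6886) ≈ 0.2135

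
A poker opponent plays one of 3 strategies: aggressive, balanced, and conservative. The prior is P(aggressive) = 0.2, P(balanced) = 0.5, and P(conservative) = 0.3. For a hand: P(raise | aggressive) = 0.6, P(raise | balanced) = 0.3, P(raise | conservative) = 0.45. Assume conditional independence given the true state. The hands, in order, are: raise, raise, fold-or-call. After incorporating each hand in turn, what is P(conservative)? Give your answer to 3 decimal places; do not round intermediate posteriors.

0.357

After 'raise': normaliser = 0.6·0.2000 + 0.3·0.5000 + 0.45·0.3000; P(aggressive) ≈ 0.2963, P(balanced) ≈ 0.3704, P(conservative) ≈ 0.3333
After 'raise': normaliser = 0.6·0.2963 + 0.3·0.3704 + 0.45·0.3333; P(aggressive) ≈ 0.4051, P(balanced) ≈ 0.2532, P(conservative) ≈ 0.3418
After 'fold-or-call': normaliser = 0.4·0.4051 + 0.7·0.2532 + 0.55·0.3418; P(aggressive) ≈ 0.3073, P(balanced) ≈ 0.3361, P(conservative) ≈ 0.3565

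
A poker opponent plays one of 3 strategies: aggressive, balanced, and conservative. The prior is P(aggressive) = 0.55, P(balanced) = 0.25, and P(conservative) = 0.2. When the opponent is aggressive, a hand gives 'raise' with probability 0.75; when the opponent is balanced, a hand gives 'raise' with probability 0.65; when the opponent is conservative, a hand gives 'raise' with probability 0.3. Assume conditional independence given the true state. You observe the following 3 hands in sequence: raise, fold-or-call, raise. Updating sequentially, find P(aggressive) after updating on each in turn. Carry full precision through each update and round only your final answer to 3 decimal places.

0.609

After 'raise': normaliser = 0.75·0.5500 + 0.65·0.2500 + 0.3·0.2000; P(aggressive) ≈ 0.6496, P(balanced) ≈ 0.2559, P(conservative) ≈ 0.0945
After 'fold-or-call': normaliser = 0.25·0.6496 + 0.35·0.2559 + 0.7·0.0945; P(aggressive) ≈ 0.5105, P(balanced) ≈ 0.2816, P(conservative) ≈ 0.2079
After 'raise': normaliser = 0.75·0.5105 + 0.65·0.2816 + 0.3·0.2079; P(aggressive) ≈ 0.6094, P(balanced) ≈ 0.2913, P(conservative) ≈ 0.0993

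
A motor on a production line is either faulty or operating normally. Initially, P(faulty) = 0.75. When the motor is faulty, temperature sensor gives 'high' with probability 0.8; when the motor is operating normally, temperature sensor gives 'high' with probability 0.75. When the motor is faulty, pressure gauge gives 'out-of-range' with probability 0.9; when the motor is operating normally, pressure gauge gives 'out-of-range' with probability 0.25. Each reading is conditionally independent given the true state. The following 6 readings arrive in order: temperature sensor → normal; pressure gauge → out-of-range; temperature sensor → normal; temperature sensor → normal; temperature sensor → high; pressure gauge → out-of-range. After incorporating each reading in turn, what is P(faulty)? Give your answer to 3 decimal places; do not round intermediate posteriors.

0.955

After temperature sensor='normal': P(faulty) = 0.2·0.7500 / (0.2·0.7500 + 0.25·0.2500) ≈ 0.7059
After pressure gauge='out-of-range': P(faulty) = 0.9·0.7059 / (0.9·0.7059 + 0.25·0.2941) ≈ 0.8963
After temperature sensor='normal': P(faulty) = 0.2·0.8963 / (0.2·0.8963 + 0.25·0.1037) ≈ 0.8736
After temperature sensor='normal': P(faulty) = 0.2·0.8736 / (0.2·0.8736 + 0.25·0.1264) ≈ 0.8469
After temperature sensor='high': P(faulty) = 0.8·0.8469 / (0.8·0.8469 + 0.75·0.1531) ≈ 0.8550
After pressure gauge='out-of-range': P(faulty) = 0.9·0.8550 / (0.9·0.8550 + 0.25·0.1450) ≈ 0.9550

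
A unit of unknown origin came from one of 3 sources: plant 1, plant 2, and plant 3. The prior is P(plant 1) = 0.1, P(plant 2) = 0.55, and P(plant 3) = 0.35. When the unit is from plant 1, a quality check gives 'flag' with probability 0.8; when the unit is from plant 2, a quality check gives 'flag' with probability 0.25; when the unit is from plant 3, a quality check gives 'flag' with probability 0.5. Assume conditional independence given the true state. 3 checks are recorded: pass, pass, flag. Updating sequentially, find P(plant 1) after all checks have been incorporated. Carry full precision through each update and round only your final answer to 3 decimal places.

0.026

After 'pass': normaliser = 0.2·0.1000 + 0.75·0.5500 + 0.5·0.3500; P(plant 1) ≈ 0.0329, P(plant 2) ≈ 0.6790, P(plant 3) ≈ 0.2881
After 'pass': normaliser = 0.2·0.0329 + 0.75·0.6790 + 0.5·0.2881; P(plant 1) ≈ 0.0100, P(plant 2) ≈ 0.7717, P(plant 3) ≈ 0.2183
After 'flag': normaliser = 0.8·0.0100 + 0.25·0.7717 + 0.5·0.2183; P(plant 1) ≈ 0.0257, P(plant 2) ≈ 0.6223, P(plant 3) ≈ 0.3520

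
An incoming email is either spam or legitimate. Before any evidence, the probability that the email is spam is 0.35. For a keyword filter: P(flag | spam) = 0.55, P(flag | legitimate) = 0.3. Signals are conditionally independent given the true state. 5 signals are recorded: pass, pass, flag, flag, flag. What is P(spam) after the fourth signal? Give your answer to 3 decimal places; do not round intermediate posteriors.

After 'pass': P(spam) = 0.45·0.3500 / (0.45·0.3500 + 0.7·0.6500) ≈ 0.2571
After 'pass': P(spam) = 0.45·0.2571 / (0.45·0.2571 + 0.7·0.7429) ≈ 0.1820
After 'flag': P(spam) = 0.55·0.1820 / (0.55·0.1820 + 0.3·0.8180) ≈ 0.2898
After 'flag': P(spam) = 0.55·0.2898 / (0.55·0.2898 + 0.3·0.7102) ≈ 0.4279

0.428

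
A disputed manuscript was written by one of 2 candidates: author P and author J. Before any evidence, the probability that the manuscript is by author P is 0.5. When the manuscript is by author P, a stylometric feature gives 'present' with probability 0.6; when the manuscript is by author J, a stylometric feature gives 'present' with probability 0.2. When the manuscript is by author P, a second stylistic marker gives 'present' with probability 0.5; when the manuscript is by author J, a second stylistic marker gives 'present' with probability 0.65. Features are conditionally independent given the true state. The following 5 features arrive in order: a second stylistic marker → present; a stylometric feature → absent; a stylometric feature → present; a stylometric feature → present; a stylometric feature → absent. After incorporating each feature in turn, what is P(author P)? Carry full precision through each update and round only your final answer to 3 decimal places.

After a second stylistic marker='present': P(author P) = 0.5·0.5000 / (0.5·0.5000 + 0.65·0.5000) ≈ 0.4348
After a stylometric feature='absent': P(author P) = 0.4·0.4348 / (0.4·0.4348 + 0.8·0.5652) ≈ 0.2778
After a stylometric feature='present': P(author P) = 0.6·0.2778 / (0.6·0.2778 + 0.2·0.7222) ≈ 0.5357
After a stylometric feature='present': P(author P) = 0.6·0.5357 / (0.6·0.5357 + 0.2·0.4643) ≈ 0.7759
After a stylometric feature='absent': P(author P) = 0.4·0.7759 / (0.4·0.7759 + 0.8·0.2241) ≈ 0.6338

0.634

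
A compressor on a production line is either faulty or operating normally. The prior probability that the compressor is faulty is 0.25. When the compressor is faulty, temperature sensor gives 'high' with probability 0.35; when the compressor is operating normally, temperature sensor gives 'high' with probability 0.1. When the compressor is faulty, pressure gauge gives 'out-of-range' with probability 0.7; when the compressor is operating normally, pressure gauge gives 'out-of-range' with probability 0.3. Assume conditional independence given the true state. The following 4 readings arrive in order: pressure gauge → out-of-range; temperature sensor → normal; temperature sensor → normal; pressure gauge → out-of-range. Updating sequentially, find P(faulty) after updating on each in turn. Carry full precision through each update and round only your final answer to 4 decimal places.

Each posterior becomes the prior for the next update.
After pressure gauge='out-of-range': P(faulty) = 0.7·0.2500 / (0.7·0.2500 + 0.3·0.7500) ≈ 0.4375
After temperature sensor='normal': P(faulty) = 0.65·0.4375 / (0.65·0.4375 + 0.9·0.5625) ≈ 0.3597
After temperature sensor='normal': P(faulty) = 0.65·0.3597 / (0.65·0.3597 + 0.9·0.6403) ≈ 0.2886
After pressure gauge='out-of-range': P(faulty) = 0.7·0.2886 / (0.7·0.2886 + 0.3·0.7114) ≈ 0.4863

0.4863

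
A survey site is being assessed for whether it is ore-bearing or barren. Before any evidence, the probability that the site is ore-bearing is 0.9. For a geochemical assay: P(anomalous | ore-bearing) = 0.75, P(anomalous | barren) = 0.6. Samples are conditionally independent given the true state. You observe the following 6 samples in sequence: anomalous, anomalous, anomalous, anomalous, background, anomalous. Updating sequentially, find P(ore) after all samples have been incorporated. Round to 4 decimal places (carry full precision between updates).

After 'anomalous': P(ore) = 0.75·0.9000 / (0.75·0.9000 + 0.6·0.1000) ≈ 0.9184
After 'anomalous': P(ore) = 0.75·0.9184 / (0.75·0.9184 + 0.6·0.0816) ≈ 0.9336
After 'anomalous': P(ore) = 0.75·0.9336 / (0.75·0.9336 + 0.6·0.0664) ≈ 0.9462
After 'anomalous': P(ore) = 0.75·0.9462 / (0.75·0.9462 + 0.6·0.0538) ≈ 0.9565
After 'background': P(ore) = 0.25·0.9565 / (0.25·0.9565 + 0.4·0.0435) ≈ 0.9321
After 'anomalous': P(ore) = 0.75·0.9321 / (0.75·0.9321 + 0.6·0.0679) ≈ 0.9450

0.9450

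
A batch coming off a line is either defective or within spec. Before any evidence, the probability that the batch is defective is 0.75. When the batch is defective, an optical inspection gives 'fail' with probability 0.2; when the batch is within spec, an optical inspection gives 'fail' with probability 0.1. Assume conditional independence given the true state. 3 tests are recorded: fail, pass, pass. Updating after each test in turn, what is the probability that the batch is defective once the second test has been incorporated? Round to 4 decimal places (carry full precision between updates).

0.8421

After 'fail': P(defective) = 0.2·0.7500 / (0.2·0.7500 + 0.1·0.2500) ≈ 0.8571
After 'pass': P(defective) = 0.8·0.8571 / (0.8·0.8571 + 0.9·0.1429) ≈ 0.8421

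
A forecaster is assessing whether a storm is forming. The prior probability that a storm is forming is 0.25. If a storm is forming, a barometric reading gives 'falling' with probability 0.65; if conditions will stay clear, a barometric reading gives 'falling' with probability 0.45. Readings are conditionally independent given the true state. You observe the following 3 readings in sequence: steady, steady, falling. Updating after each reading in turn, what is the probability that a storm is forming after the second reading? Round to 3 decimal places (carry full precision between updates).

After 'steady': P(storm) = 0.35·0.2500 / (0.35·0.2500 + 0.55·0.7500) ≈ 0.1750
After 'steady': P(storm) = 0.35·0.1750 / (0.35·0.1750 + 0.55·0.8250) ≈ 0.1189

0.119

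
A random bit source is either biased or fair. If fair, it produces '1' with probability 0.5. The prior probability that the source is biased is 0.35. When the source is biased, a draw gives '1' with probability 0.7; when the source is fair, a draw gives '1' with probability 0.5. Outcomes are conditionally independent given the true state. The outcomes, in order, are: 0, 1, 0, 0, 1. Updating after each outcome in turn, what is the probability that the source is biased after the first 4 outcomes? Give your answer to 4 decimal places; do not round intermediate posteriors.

Each posterior becomes the prior for the next update.
After '0': P(biased) = 0.3·0.3500 / (0.3·0.3500 + 0.5·0.6500) ≈ 0.2442
After '1': P(biased) = 0.7·0.2442 / (0.7·0.2442 + 0.5·0.7558) ≈ 0.3114
After '0': P(biased) = 0.3·0.3114 / (0.3·0.3114 + 0.5·0.6886) ≈ 0.2135
After '0': P(biased) = 0.3·0.2135 / (0.3·0.2135 + 0.5·0.7865) ≈ 0.1400

0.1400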